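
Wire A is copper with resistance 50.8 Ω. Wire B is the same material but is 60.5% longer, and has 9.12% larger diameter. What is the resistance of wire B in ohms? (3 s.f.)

68.5 Ω

R ∝ L/d², so R_B/R_A = (1 + 60.5/100) × (1 + 9.12/100)⁻²
= 1.605 × 0.8398 = 1.348
R_B = 1.348 × 50.8 = 68.5 Ω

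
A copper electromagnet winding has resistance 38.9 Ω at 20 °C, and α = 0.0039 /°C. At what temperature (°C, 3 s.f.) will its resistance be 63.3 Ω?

R = R₀(1 + α(T − T₀)) ⇒ T = T₀ + (R/R₀ − 1)/α
T = 20 + (63.3/38.9 − 1)/0.0039 = 20 + (0.6272)/0.0039 = 181 °C

181 °C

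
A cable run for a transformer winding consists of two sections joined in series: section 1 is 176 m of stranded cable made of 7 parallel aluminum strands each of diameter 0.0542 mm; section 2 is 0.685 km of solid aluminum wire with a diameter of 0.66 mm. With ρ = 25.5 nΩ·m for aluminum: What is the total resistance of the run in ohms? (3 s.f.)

ρ = 25.5 nΩ·m = 2.55×10^-8 Ω·m
Section 1: A_strand = π(2.7100e-05)² = 2.307e-09 m²; R₁ = ρL/(N·A_s) = (2.55×10^-8)(176)/(7×2.307e-09) = 277.9 Ω
Section 2: A = π(d/2)² = π(3.3000e-04 m)² = 3.421e-07 m²
R₂ = (2.55×10^-8)(685)/(3.421e-07) = 51.06 Ω
R = R₁ + R₂ = 329 Ω

329 Ω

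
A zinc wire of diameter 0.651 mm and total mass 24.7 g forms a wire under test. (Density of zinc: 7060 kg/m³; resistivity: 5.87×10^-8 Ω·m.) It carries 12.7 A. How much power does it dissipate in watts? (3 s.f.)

A = π(d/2)² = π(3.2550e-04 m)² = 3.3285e-07 m²
L = m/(density·A) = 0.0247/(7060×3.3285e-07) = 10.51 m
R = ρL/A = (5.87×10^-8)(10.51)/(3.3285e-07) = 1.854 Ω
P = I²R = (12.7)² × 1.854 = 299 W

299 W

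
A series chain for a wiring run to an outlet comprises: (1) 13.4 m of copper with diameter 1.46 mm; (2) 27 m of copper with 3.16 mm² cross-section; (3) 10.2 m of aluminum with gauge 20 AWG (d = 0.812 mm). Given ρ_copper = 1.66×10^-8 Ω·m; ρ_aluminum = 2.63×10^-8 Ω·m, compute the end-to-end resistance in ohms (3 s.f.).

Seg 1: A = π(d/2)² = π(7.3000e-04 m)² = 1.674e-06 m²
R_1 = (1.66×10^-8)(13.4)/(1.674e-06) = 0.1329 Ω
Seg 2: A = 3.16 mm² = 3.160e-06 m²
R_2 = (1.66×10^-8)(27)/(3.160e-06) = 0.1418 Ω
Seg 3: A = π(0.812/2 mm)² = π(4.0600e-04 m)² = 5.178e-07 m²
R_3 = (2.63×10^-8)(10.2)/(5.178e-07) = 0.518 Ω
R_total = R_1 + R_2 + R_3 = 0.793 Ω

0.793 Ω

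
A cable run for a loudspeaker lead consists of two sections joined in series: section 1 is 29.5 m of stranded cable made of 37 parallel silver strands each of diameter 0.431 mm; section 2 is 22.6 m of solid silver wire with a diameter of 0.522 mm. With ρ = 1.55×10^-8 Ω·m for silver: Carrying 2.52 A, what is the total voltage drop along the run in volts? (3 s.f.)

4.34 V

Section 1: A_strand = π(2.1550e-04)² = 1.459e-07 m²; R₁ = ρL/(N·A_s) = (1.55×10^-8)(29.5)/(37×1.459e-07) = 0.0847 Ω
Section 2: A = π(d/2)² = π(2.6100e-04 m)² = 2.140e-07 m²
R₂ = (1.55×10^-8)(22.6)/(2.140e-07) = 1.637 Ω
R = R₁ + R₂ = 1.722 Ω
V = IR = 2.52 × 1.722 = 4.34 V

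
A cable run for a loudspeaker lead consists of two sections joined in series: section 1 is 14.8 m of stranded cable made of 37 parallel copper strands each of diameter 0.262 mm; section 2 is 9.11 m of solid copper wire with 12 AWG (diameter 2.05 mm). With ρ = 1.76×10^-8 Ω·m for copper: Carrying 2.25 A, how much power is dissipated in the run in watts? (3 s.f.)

Section 1: A_strand = π(1.3100e-04)² = 5.391e-08 m²; R₁ = ρL/(N·A_s) = (1.76×10^-8)(14.8)/(37×5.391e-08) = 0.1306 Ω
Section 2: A = π(2.05/2 mm)² = π(1.0250e-03 m)² = 3.301e-06 m²
R₂ = (1.76×10^-8)(9.11)/(3.301e-06) = 0.04858 Ω
R = R₁ + R₂ = 0.1792 Ω
P = I²R = (2.25)² × 0.1792 = 0.907 W

0.907 W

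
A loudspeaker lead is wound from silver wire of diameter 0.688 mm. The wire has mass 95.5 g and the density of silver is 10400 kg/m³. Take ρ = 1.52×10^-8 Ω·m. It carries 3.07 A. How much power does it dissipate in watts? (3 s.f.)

9.52 W

A = π(d/2)² = π(3.4400e-04 m)² = 3.7176e-07 m²
L = m/(density·A) = 0.0955/(10400×3.7176e-07) = 24.7 m
R = ρL/A = (1.52×10^-8)(24.7)/(3.7176e-07) = 1.01 Ω
P = I²R = (3.07)² × 1.01 = 9.52 W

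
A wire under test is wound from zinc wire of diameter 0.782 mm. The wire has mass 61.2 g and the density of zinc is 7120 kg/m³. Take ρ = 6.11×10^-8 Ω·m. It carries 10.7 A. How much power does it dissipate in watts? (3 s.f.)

A = π(d/2)² = π(3.9100e-04 m)² = 4.8029e-07 m²
L = m/(density·A) = 0.0612/(7120×4.8029e-07) = 17.9 m
R = ρL/A = (6.11×10^-8)(17.9)/(4.8029e-07) = 2.277 Ω
P = I²R = (10.7)² × 2.277 = 261 W

261 W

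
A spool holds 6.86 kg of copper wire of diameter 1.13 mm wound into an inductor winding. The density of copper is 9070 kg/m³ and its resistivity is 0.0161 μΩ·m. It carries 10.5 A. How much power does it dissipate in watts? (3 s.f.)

ρ = 0.0161 μΩ·m = 1.61×10^-8 Ω·m
A = π(d/2)² = π(5.6500e-04 m)² = 1.0029e-06 m²
L = m/(density·A) = 6.86/(9070×1.0029e-06) = 754.2 m
R = ρL/A = (1.61×10^-8)(754.2)/(1.0029e-06) = 12.11 Ω
P = I²R = (10.5)² × 12.11 = 1330 W

1330 W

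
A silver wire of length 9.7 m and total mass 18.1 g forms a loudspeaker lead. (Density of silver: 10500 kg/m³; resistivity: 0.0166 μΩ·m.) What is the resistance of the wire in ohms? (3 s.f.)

ρ = 0.0166 μΩ·m = 1.66×10^-8 Ω·m
A = m/(density·L) = 0.0181/(10500×9.7) = 1.7771e-07 m²
R = ρL/A = (1.66×10^-8)(9.7)/(1.7771e-07) = 0.906 Ω

0.906 Ω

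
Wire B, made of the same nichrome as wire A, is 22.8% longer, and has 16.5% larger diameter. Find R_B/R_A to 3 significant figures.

0.905

R ∝ L/d², so R_B/R_A = (1 + 22.8/100) × (1 + 16.5/100)⁻²
= 1.228 × 0.7368 = 0.905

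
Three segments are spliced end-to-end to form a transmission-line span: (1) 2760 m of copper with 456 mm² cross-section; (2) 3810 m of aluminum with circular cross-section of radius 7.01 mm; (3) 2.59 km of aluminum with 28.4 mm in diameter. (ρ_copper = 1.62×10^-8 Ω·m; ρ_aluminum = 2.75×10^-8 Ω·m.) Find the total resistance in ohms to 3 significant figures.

0.889 Ω

Seg 1: A = 456 mm² = 4.560e-04 m²
R_1 = (1.62×10^-8)(2760)/(4.560e-04) = 0.09805 Ω
Seg 2: A = πr² = π(7.0100e-03 m)² = 1.544e-04 m²
R_2 = (2.75×10^-8)(3810)/(1.544e-04) = 0.6787 Ω
Seg 3: A = π(d/2)² = π(1.4200e-02 m)² = 6.335e-04 m²
R_3 = (2.75×10^-8)(2590)/(6.335e-04) = 0.1124 Ω
R_total = R_1 + R_2 + R_3 = 0.889 Ω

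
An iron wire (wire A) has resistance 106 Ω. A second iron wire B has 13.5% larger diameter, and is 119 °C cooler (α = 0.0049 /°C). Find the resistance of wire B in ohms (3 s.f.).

34.3 Ω

R ∝ ρL/d² with ρ ∝ (1+αΔT), so R_B/R_A = (1 + 13.5/100)⁻² × (1 − 0.0049×119)
= 0.7763 × 0.4169 = 0.3236
R_B = 0.3236 × 106 = 34.3 Ω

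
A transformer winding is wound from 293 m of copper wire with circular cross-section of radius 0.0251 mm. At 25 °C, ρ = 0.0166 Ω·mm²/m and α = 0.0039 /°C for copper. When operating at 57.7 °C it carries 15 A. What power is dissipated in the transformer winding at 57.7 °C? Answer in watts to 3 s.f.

6.23×10^5 W

ρ = 0.0166 Ω·mm²/m = 1.66×10^-8 Ω·m
A = πr² = π(2.5100e-05 m)² = 1.979e-09 m²
R₍25₎ = ρL/A = (1.66×10^-8)(293)/(1.979e-09) = 2457 Ω
R₍57.7₎ = R₍25₎(1 + αΔT) = 2457 × (1 + 0.0039×32.7) = 2771 Ω
P = I²R = (15)² × 2771 = 6.23×10^5 W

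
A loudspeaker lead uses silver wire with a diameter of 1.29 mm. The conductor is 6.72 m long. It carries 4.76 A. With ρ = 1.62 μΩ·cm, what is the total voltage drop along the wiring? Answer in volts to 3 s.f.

ρ = 1.62 μΩ·cm = 1.62×10^-8 Ω·m
A = π(d/2)² = π(6.4500e-04 m)² = 1.307e-06 m²
R = ρL/A = (1.62×10^-8)(6.72)/(1.307e-06) = 0.08329 Ω
V = IR = 4.76 × 0.08329 = 0.396 V

0.396 V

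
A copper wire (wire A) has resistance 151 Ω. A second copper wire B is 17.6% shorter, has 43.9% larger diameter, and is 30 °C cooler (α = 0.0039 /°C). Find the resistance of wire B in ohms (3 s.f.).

R ∝ ρL/d² with ρ ∝ (1+αΔT), so R_B/R_A = (1 − 17.6/100) × (1 + 43.9/100)⁻² × (1 − 0.0039×30)
= 0.824 × 0.4829 × 0.883 = 0.3514
R_B = 0.3514 × 151 = 53.1 Ω

53.1 Ω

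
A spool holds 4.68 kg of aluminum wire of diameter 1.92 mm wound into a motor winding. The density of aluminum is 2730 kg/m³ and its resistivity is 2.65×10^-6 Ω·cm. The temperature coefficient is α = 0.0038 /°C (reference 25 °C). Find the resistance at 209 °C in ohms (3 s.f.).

ρ = 2.65×10^-6 Ω·cm = 2.65×10^-8 Ω·m
A = π(d/2)² = π(9.6000e-04 m)² = 2.8953e-06 m²
L = m/(density·A) = 4.68/(2730×2.8953e-06) = 592.1 m
R = ρL/A = (2.65×10^-8)(592.1)/(2.8953e-06) = 5.419 Ω
R(209 °C) = 5.419 × (1 + 0.0038×184) = 9.21 Ω

9.21 Ω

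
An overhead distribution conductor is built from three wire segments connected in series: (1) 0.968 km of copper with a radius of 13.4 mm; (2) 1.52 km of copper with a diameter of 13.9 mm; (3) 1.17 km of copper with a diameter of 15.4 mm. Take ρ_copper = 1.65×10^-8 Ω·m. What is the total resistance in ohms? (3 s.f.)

Seg 1: A = πr² = π(1.3400e-02 m)² = 5.641e-04 m²
R_1 = (1.65×10^-8)(968)/(5.641e-04) = 0.02831 Ω
Seg 2: A = π(d/2)² = π(6.9500e-03 m)² = 1.517e-04 m²
R_2 = (1.65×10^-8)(1520)/(1.517e-04) = 0.1653 Ω
Seg 3: A = π(d/2)² = π(7.7000e-03 m)² = 1.863e-04 m²
R_3 = (1.65×10^-8)(1170)/(1.863e-04) = 0.1036 Ω
R_total = R_1 + R_2 + R_3 = 0.297 Ω

0.297 Ω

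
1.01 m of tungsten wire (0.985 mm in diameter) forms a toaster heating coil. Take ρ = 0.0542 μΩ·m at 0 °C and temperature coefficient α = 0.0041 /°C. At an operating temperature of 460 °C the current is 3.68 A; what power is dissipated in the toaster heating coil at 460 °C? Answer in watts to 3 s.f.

2.81 W

ρ = 0.0542 μΩ·m = 5.42×10^-8 Ω·m
A = π(d/2)² = π(4.9250e-04 m)² = 7.620e-07 m²
R₍0₎ = ρL/A = (5.42×10^-8)(1.01)/(7.620e-07) = 0.07184 Ω
R₍460₎ = R₍0₎(1 + αΔT) = 0.07184 × (1 + 0.0041×460) = 0.2073 Ω
P = I²R = (3.68)² × 0.2073 = 2.81 W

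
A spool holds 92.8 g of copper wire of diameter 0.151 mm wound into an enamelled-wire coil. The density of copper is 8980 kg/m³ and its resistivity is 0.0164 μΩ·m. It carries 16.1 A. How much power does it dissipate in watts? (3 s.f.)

ρ = 0.0164 μΩ·m = 1.64×10^-8 Ω·m
A = π(d/2)² = π(7.5500e-05 m)² = 1.7908e-08 m²
L = m/(density·A) = 0.0928/(8980×1.7908e-08) = 577.1 m
R = ρL/A = (1.64×10^-8)(577.1)/(1.7908e-08) = 528.5 Ω
P = I²R = (16.1)² × 528.5 = 1.37×10^5 W

1.37×10^5 W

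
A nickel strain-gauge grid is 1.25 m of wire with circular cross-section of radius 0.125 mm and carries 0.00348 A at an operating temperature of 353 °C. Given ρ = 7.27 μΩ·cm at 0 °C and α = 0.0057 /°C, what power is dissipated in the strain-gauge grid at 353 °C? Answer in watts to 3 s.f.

6.75×10^-5 W

ρ = 7.27 μΩ·cm = 7.27×10^-8 Ω·m
A = πr² = π(1.2500e-04 m)² = 4.909e-08 m²
R₍0₎ = ρL/A = (7.27×10^-8)(1.25)/(4.909e-08) = 1.851 Ω
R₍353₎ = R₍0₎(1 + αΔT) = 1.851 × (1 + 0.0057×353) = 5.576 Ω
P = I²R = (0.00348)² × 5.576 = 6.75×10^-5 W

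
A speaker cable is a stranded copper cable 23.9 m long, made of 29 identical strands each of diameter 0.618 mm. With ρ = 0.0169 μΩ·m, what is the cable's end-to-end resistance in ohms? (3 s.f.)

0.0464 Ω

ρ = 0.0169 μΩ·m = 1.69×10^-8 Ω·m
A_strand = π(3.0900e-04 m)² = 3.000e-07 m²
R_strand = ρL/A = (1.69×10^-8)(23.9)/(3.000e-07) = 1.347 Ω
R_total = R_strand/N = 1.347/29 = 0.0464 Ω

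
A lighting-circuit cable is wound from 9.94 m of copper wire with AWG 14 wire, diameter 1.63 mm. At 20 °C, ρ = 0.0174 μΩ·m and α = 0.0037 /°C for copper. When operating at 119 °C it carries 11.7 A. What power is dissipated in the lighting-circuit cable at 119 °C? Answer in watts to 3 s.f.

15.5 W

ρ = 0.0174 μΩ·m = 1.74×10^-8 Ω·m
A = π(1.63/2 mm)² = π(8.1500e-04 m)² = 2.087e-06 m²
R₍20₎ = ρL/A = (1.74×10^-8)(9.94)/(2.087e-06) = 0.08288 Ω
R₍119₎ = R₍20₎(1 + αΔT) = 0.08288 × (1 + 0.0037×99) = 0.1132 Ω
P = I²R = (11.7)² × 0.1132 = 15.5 W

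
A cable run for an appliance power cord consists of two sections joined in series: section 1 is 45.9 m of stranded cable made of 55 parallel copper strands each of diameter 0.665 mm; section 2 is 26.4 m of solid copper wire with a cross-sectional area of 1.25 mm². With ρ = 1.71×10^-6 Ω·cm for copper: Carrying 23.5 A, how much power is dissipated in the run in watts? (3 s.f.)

222 W

ρ = 1.71×10^-6 Ω·cm = 1.71×10^-8 Ω·m
Section 1: A_strand = π(3.3250e-04)² = 3.473e-07 m²; R₁ = ρL/(N·A_s) = (1.71×10^-8)(45.9)/(55×3.473e-07) = 0.04109 Ω
Section 2: A = 1.25 mm² = 1.250e-06 m²
R₂ = (1.71×10^-8)(26.4)/(1.250e-06) = 0.3612 Ω
R = R₁ + R₂ = 0.4022 Ω
P = I²R = (23.5)² × 0.4022 = 222 W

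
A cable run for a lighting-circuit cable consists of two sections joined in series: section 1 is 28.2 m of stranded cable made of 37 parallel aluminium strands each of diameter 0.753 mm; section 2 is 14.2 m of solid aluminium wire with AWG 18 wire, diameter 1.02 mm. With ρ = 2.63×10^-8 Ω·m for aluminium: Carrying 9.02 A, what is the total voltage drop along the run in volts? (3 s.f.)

4.53 V

Section 1: A_strand = π(3.7650e-04)² = 4.453e-07 m²; R₁ = ρL/(N·A_s) = (2.63×10^-8)(28.2)/(37×4.453e-07) = 0.04501 Ω
Section 2: A = π(1.02/2 mm)² = π(5.1000e-04 m)² = 8.171e-07 m²
R₂ = (2.63×10^-8)(14.2)/(8.171e-07) = 0.457 Ω
R = R₁ + R₂ = 0.5021 Ω
V = IR = 9.02 × 0.5021 = 4.53 V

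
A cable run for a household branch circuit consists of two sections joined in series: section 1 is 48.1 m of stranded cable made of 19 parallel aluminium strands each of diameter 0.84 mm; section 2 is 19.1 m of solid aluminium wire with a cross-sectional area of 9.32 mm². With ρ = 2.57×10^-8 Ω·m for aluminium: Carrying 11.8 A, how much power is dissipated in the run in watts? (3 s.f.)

Section 1: A_strand = π(4.2000e-04)² = 5.542e-07 m²; R₁ = ρL/(N·A_s) = (2.57×10^-8)(48.1)/(19×5.542e-07) = 0.1174 Ω
Section 2: A = 9.32 mm² = 9.320e-06 m²
R₂ = (2.57×10^-8)(19.1)/(9.320e-06) = 0.05267 Ω
R = R₁ + R₂ = 0.1701 Ω
P = I²R = (11.8)² × 0.1701 = 23.7 W

23.7 W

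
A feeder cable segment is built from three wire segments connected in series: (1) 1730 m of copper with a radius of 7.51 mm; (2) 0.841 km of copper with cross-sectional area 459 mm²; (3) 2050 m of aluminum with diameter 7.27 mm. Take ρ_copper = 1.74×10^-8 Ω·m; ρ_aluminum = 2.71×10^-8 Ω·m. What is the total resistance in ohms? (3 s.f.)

1.54 Ω

Seg 1: A = πr² = π(7.5100e-03 m)² = 1.772e-04 m²
R_1 = (1.74×10^-8)(1730)/(1.772e-04) = 0.1699 Ω
Seg 2: A = 459 mm² = 4.590e-04 m²
R_2 = (1.74×10^-8)(841)/(4.590e-04) = 0.03188 Ω
Seg 3: A = π(d/2)² = π(3.6350e-03 m)² = 4.151e-05 m²
R_3 = (2.71×10^-8)(2050)/(4.151e-05) = 1.338 Ω
R_total = R_1 + R_2 + R_3 = 1.54 Ω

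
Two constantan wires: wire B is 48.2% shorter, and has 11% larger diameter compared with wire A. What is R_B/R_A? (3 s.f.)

R ∝ L/d², so R_B/R_A = (1 − 48.2/100) × (1 + 11/100)⁻²
= 0.518 × 0.8116 = 0.420

0.420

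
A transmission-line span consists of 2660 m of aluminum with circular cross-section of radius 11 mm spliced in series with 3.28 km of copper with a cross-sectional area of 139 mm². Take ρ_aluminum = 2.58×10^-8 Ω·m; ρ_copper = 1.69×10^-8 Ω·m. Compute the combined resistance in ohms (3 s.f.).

Segment 1: A = πr² = π(1.1000e-02 m)² = 3.801e-04 m²
R₁ = ρL/A = (2.58×10^-8)(2660)/(3.801e-04) = 0.1805 Ω
Segment 2: A = 139 mm² = 1.390e-04 m²
R₂ = (1.69×10^-8)(3280)/(1.390e-04) = 0.3988 Ω
R = R₁ + R₂ = 0.579 Ω

0.579 Ω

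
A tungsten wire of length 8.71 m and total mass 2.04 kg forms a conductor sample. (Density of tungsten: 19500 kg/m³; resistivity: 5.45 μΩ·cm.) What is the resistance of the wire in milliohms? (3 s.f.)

ρ = 5.45 μΩ·cm = 5.45×10^-8 Ω·m
A = m/(density·L) = 2.04/(19500×8.71) = 1.2011e-05 m²
R = ρL/A = (5.45×10^-8)(8.71)/(1.2011e-05) = 39.5 mΩ

39.5 mΩ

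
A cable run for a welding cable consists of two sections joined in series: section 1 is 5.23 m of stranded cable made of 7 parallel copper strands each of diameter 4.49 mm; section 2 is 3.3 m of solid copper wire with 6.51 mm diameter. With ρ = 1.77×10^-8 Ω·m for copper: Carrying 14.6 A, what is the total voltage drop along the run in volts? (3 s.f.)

Section 1: A_strand = π(2.2450e-03)² = 1.583e-05 m²; R₁ = ρL/(N·A_s) = (1.77×10^-8)(5.23)/(7×1.583e-05) = 8.352×10^-4 Ω
Section 2: A = π(d/2)² = π(3.2550e-03 m)² = 3.329e-05 m²
R₂ = (1.77×10^-8)(3.3)/(3.329e-05) = 0.001755 Ω
R = R₁ + R₂ = 0.00259 Ω
V = IR = 14.6 × 0.00259 = 0.0378 V

0.0378 V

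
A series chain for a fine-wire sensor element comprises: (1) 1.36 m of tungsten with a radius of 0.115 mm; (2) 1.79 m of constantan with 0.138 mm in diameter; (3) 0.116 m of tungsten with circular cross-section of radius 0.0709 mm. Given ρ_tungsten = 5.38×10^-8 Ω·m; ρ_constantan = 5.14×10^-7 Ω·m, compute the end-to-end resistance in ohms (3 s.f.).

63.7 Ω

Seg 1: A = πr² = π(1.1500e-04 m)² = 4.155e-08 m²
R_1 = (5.38×10^-8)(1.36)/(4.155e-08) = 1.761 Ω
Seg 2: A = π(d/2)² = π(6.9000e-05 m)² = 1.496e-08 m²
R_2 = (5.14×10^-7)(1.79)/(1.496e-08) = 61.51 Ω
Seg 3: A = πr² = π(7.0900e-05 m)² = 1.579e-08 m²
R_3 = (5.38×10^-8)(0.116)/(1.579e-08) = 0.3952 Ω
R_total = R_1 + R_2 + R_3 = 63.7 Ω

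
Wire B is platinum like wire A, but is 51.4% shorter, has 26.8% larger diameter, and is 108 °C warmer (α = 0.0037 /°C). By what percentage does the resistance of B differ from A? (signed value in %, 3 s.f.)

R ∝ ρL/d² with ρ ∝ (1+αΔT), so R_B/R_A = (1 − 51.4/100) × (1 + 26.8/100)⁻² × (1 + 0.0037×108)
= 0.486 × 0.622 × 1.4 = 0.4231
(R_B − R_A)/R_A = 0.4231 − 1 = -57.7%

-57.7%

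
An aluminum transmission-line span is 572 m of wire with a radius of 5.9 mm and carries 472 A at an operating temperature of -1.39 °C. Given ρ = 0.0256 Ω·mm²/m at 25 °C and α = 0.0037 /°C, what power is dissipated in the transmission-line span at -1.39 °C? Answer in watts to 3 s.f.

ρ = 0.0256 Ω·mm²/m = 2.56×10^-8 Ω·m
A = πr² = π(5.9000e-03 m)² = 1.094e-04 m²
R₍25₎ = ρL/A = (2.56×10^-8)(572)/(1.094e-04) = 0.1339 Ω
R₍-1.39₎ = R₍25₎(1 + αΔT) = 0.1339 × (1 + 0.0037×-26.4) = 0.1208 Ω
P = I²R = (472)² × 0.1208 = 26900 W

26900 W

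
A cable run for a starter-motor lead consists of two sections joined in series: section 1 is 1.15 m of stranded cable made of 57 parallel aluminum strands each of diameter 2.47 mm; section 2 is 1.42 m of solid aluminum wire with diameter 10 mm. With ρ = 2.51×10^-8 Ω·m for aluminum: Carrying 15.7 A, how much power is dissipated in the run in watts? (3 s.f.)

0.138 W

Section 1: A_strand = π(1.2350e-03)² = 4.792e-06 m²; R₁ = ρL/(N·A_s) = (2.51×10^-8)(1.15)/(57×4.792e-06) = 1.057×10^-4 Ω
Section 2: A = π(d/2)² = π(5.0000e-03 m)² = 7.854e-05 m²
R₂ = (2.51×10^-8)(1.42)/(7.854e-05) = 4.538×10^-4 Ω
R = R₁ + R₂ = 5.595×10^-4 Ω
P = I²R = (15.7)² × 5.595×10^-4 = 0.138 W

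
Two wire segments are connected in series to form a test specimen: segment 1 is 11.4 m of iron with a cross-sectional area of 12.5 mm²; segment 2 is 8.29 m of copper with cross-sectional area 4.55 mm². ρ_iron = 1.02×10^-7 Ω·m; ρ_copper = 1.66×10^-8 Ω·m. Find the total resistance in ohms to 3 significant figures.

Segment 1: A = 12.5 mm² = 1.250e-05 m²
R₁ = ρL/A = (1.02×10^-7)(11.4)/(1.250e-05) = 0.09302 Ω
Segment 2: A = 4.55 mm² = 4.550e-06 m²
R₂ = (1.66×10^-8)(8.29)/(4.550e-06) = 0.03024 Ω
R = R₁ + R₂ = 0.123 Ω

0.123 Ω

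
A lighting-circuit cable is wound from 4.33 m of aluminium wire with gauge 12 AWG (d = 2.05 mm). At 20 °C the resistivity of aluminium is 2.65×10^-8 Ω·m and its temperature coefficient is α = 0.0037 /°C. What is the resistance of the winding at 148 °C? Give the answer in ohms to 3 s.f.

0.0512 Ω

A = π(2.05/2 mm)² = π(1.0250e-03 m)² = 3.301e-06 m²
R₍20°C₎ = ρL/A = (2.65×10^-8)(4.33)/(3.301e-06) = 0.03476 Ω
R = R₀(1 + αΔT) = 0.03476(1 + 0.0037×128) = 0.0512 Ω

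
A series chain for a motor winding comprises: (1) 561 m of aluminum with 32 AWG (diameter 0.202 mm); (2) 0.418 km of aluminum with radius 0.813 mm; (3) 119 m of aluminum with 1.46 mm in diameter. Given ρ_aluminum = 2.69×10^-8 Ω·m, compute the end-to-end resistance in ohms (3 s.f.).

Seg 1: A = π(0.202/2 mm)² = π(1.0100e-04 m)² = 3.205e-08 m²
R_1 = (2.69×10^-8)(561)/(3.205e-08) = 470.9 Ω
Seg 2: A = πr² = π(8.1300e-04 m)² = 2.076e-06 m²
R_2 = (2.69×10^-8)(418)/(2.076e-06) = 5.415 Ω
Seg 3: A = π(d/2)² = π(7.3000e-04 m)² = 1.674e-06 m²
R_3 = (2.69×10^-8)(119)/(1.674e-06) = 1.912 Ω
R_total = R_1 + R_2 + R_3 = 478 Ω

478 Ω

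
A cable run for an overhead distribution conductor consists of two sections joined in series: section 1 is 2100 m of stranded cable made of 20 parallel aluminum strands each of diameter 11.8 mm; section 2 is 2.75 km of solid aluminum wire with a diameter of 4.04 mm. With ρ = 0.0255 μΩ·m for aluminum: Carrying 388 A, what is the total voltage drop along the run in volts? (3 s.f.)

2130 V

ρ = 0.0255 μΩ·m = 2.55×10^-8 Ω·m
Section 1: A_strand = π(5.9000e-03)² = 1.094e-04 m²; R₁ = ρL/(N·A_s) = (2.55×10^-8)(2100)/(20×1.094e-04) = 0.02448 Ω
Section 2: A = π(d/2)² = π(2.0200e-03 m)² = 1.282e-05 m²
R₂ = (2.55×10^-8)(2750)/(1.282e-05) = 5.47 Ω
R = R₁ + R₂ = 5.495 Ω
V = IR = 388 × 5.495 = 2130 V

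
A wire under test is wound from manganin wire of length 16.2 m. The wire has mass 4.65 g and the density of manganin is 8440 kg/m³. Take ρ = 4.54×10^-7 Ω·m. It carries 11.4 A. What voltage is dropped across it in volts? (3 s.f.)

A = m/(density·L) = 0.00465/(8440×16.2) = 3.4009e-08 m²
R = ρL/A = (4.54×10^-7)(16.2)/(3.4009e-08) = 216.3 Ω
V = IR = 11.4 × 216.3 = 2470 V

2470 V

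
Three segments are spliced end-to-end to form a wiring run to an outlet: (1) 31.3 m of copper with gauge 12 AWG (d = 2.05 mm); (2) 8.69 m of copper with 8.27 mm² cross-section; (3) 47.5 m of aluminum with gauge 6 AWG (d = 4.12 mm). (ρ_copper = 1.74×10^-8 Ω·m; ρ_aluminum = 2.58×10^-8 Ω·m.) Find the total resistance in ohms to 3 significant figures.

0.275 Ω

Seg 1: A = π(2.05/2 mm)² = π(1.0250e-03 m)² = 3.301e-06 m²
R_1 = (1.74×10^-8)(31.3)/(3.301e-06) = 0.165 Ω
Seg 2: A = 8.27 mm² = 8.270e-06 m²
R_2 = (1.74×10^-8)(8.69)/(8.270e-06) = 0.01828 Ω
Seg 3: A = π(4.12/2 mm)² = π(2.0600e-03 m)² = 1.333e-05 m²
R_3 = (2.58×10^-8)(47.5)/(1.333e-05) = 0.09192 Ω
R_total = R_1 + R_2 + R_3 = 0.275 Ω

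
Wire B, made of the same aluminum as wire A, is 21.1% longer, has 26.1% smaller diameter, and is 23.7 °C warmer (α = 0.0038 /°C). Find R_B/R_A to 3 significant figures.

R ∝ ρL/d² with ρ ∝ (1+αΔT), so R_B/R_A = (1 + 21.1/100) × (1 − 26.1/100)⁻² × (1 + 0.0038×23.7)
= 1.211 × 1.831 × 1.09 = 2.42

2.42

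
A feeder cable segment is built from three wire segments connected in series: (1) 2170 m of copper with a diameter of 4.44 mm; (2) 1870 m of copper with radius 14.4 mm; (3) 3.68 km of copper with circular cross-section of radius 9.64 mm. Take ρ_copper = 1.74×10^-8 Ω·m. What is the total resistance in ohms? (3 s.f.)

2.71 Ω

Seg 1: A = π(d/2)² = π(2.2200e-03 m)² = 1.548e-05 m²
R_1 = (1.74×10^-8)(2170)/(1.548e-05) = 2.439 Ω
Seg 2: A = πr² = π(1.4400e-02 m)² = 6.514e-04 m²
R_2 = (1.74×10^-8)(1870)/(6.514e-04) = 0.04995 Ω
Seg 3: A = πr² = π(9.6400e-03 m)² = 2.919e-04 m²
R_3 = (1.74×10^-8)(3680)/(2.919e-04) = 0.2193 Ω
R_total = R_1 + R_2 + R_3 = 2.71 Ω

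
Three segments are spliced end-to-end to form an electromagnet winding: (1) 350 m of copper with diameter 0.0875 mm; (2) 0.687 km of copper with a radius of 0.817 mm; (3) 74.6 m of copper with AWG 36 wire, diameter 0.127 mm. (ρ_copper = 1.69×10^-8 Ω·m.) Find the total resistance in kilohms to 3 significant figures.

1.09 kΩ

Seg 1: A = π(d/2)² = π(4.3750e-05 m)² = 6.013e-09 m²
R_1 = (1.69×10^-8)(350)/(6.013e-09) = 983.7 Ω
Seg 2: A = πr² = π(8.1700e-04 m)² = 2.097e-06 m²
R_2 = (1.69×10^-8)(687)/(2.097e-06) = 5.537 Ω
Seg 3: A = π(0.127/2 mm)² = π(6.3500e-05 m)² = 1.267e-08 m²
R_3 = (1.69×10^-8)(74.6)/(1.267e-08) = 99.52 Ω
R_total = R_1 + R_2 + R_3 = 1.09 kΩ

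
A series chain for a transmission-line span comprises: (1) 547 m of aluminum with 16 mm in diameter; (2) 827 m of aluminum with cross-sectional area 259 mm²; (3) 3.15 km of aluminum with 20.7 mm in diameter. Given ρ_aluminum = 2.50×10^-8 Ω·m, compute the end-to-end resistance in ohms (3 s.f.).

0.382 Ω

Seg 1: A = π(d/2)² = π(8.0000e-03 m)² = 2.011e-04 m²
R_1 = (2.50×10^-8)(547)/(2.011e-04) = 0.06801 Ω
Seg 2: A = 259 mm² = 2.590e-04 m²
R_2 = (2.50×10^-8)(827)/(2.590e-04) = 0.07983 Ω
Seg 3: A = π(d/2)² = π(1.0350e-02 m)² = 3.365e-04 m²
R_3 = (2.50×10^-8)(3150)/(3.365e-04) = 0.234 Ω
R_total = R_1 + R_2 + R_3 = 0.382 Ω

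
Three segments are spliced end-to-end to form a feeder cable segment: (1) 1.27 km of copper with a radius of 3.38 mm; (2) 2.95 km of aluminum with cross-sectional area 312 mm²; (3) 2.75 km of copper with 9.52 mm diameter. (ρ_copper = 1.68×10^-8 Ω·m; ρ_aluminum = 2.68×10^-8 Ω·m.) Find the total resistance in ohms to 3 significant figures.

1.50 Ω

Seg 1: A = πr² = π(3.3800e-03 m)² = 3.589e-05 m²
R_1 = (1.68×10^-8)(1270)/(3.589e-05) = 0.5945 Ω
Seg 2: A = 312 mm² = 3.120e-04 m²
R_2 = (2.68×10^-8)(2950)/(3.120e-04) = 0.2534 Ω
Seg 3: A = π(d/2)² = π(4.7600e-03 m)² = 7.118e-05 m²
R_3 = (1.68×10^-8)(2750)/(7.118e-05) = 0.6491 Ω
R_total = R_1 + R_2 + R_3 = 1.50 Ω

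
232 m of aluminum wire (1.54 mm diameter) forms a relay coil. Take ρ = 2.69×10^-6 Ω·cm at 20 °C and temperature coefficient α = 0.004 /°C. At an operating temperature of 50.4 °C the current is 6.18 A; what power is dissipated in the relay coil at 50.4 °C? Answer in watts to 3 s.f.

144 W

ρ = 2.69×10^-6 Ω·cm = 2.69×10^-8 Ω·m
A = π(d/2)² = π(7.7000e-04 m)² = 1.863e-06 m²
R₍20₎ = ρL/A = (2.69×10^-8)(232)/(1.863e-06) = 3.35 Ω
R₍50.4₎ = R₍20₎(1 + αΔT) = 3.35 × (1 + 0.004×30.4) = 3.758 Ω
P = I²R = (6.18)² × 3.758 = 144 W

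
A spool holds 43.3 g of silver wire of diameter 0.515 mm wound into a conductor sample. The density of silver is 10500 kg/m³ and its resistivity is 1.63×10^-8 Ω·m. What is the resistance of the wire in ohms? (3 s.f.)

A = π(d/2)² = π(2.5750e-04 m)² = 2.0831e-07 m²
L = m/(density·A) = 0.0433/(10500×2.0831e-07) = 19.8 m
R = ρL/A = (1.63×10^-8)(19.8)/(2.0831e-07) = 1.55 Ω

1.55 Ω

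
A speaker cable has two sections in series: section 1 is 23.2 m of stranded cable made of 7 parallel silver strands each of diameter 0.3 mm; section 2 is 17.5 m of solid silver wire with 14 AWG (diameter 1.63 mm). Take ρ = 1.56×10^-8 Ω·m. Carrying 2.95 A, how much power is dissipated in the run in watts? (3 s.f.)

7.50 W

Section 1: A_strand = π(1.5000e-04)² = 7.069e-08 m²; R₁ = ρL/(N·A_s) = (1.56×10^-8)(23.2)/(7×7.069e-08) = 0.7314 Ω
Section 2: A = π(1.63/2 mm)² = π(8.1500e-04 m)² = 2.087e-06 m²
R₂ = (1.56×10^-8)(17.5)/(2.087e-06) = 0.1308 Ω
R = R₁ + R₂ = 0.8623 Ω
P = I²R = (2.95)² × 0.8623 = 7.50 W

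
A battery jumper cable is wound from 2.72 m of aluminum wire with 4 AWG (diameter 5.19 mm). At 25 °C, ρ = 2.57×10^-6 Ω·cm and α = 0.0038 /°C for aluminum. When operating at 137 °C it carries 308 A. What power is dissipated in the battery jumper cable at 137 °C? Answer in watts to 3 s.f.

ρ = 2.57×10^-6 Ω·cm = 2.57×10^-8 Ω·m
A = π(5.19/2 mm)² = π(2.5950e-03 m)² = 2.116e-05 m²
R₍25₎ = ρL/A = (2.57×10^-8)(2.72)/(2.116e-05) = 0.003304 Ω
R₍137₎ = R₍25₎(1 + αΔT) = 0.003304 × (1 + 0.0038×112) = 0.004711 Ω
P = I²R = (308)² × 0.004711 = 447 W

447 W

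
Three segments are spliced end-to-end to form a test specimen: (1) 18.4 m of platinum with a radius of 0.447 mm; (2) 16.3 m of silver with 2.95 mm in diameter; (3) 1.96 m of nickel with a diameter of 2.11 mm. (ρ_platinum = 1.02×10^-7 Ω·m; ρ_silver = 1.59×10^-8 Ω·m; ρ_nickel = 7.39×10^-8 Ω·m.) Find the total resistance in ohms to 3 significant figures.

Seg 1: A = πr² = π(4.4700e-04 m)² = 6.277e-07 m²
R_1 = (1.02×10^-7)(18.4)/(6.277e-07) = 2.99 Ω
Seg 2: A = π(d/2)² = π(1.4750e-03 m)² = 6.835e-06 m²
R_2 = (1.59×10^-8)(16.3)/(6.835e-06) = 0.03792 Ω
Seg 3: A = π(d/2)² = π(1.0550e-03 m)² = 3.497e-06 m²
R_3 = (7.39×10^-8)(1.96)/(3.497e-06) = 0.04142 Ω
R_total = R_1 + R_2 + R_3 = 3.07 Ω

3.07 Ω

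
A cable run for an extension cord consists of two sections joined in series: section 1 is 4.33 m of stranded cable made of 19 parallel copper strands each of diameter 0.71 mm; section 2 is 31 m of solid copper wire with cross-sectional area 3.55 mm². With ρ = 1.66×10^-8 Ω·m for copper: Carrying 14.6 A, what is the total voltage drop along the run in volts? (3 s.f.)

Section 1: A_strand = π(3.5500e-04)² = 3.959e-07 m²; R₁ = ρL/(N·A_s) = (1.66×10^-8)(4.33)/(19×3.959e-07) = 0.009555 Ω
Section 2: A = 3.55 mm² = 3.550e-06 m²
R₂ = (1.66×10^-8)(31)/(3.550e-06) = 0.145 Ω
R = R₁ + R₂ = 0.1545 Ω
V = IR = 14.6 × 0.1545 = 2.26 V

2.26 V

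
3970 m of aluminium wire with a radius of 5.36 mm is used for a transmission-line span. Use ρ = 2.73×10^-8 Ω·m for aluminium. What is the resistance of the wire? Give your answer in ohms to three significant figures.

A = πr² = π(5.3600e-03 m)² = 9.026e-05 m²
R = ρL/A = (2.73×10^-8)(3970 m)/(9.026e-05 m²) = 1.20 Ω

1.20 Ω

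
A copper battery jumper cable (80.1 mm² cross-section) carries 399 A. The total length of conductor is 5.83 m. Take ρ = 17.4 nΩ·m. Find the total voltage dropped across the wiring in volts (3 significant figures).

0.505 V

ρ = 17.4 nΩ·m = 1.74×10^-8 Ω·m
A = 80.1 mm² = 8.010e-05 m²
R = ρL/A = (1.74×10^-8)(5.83)/(8.010e-05) = 0.001266 Ω
V = IR = 399 × 0.001266 = 0.505 V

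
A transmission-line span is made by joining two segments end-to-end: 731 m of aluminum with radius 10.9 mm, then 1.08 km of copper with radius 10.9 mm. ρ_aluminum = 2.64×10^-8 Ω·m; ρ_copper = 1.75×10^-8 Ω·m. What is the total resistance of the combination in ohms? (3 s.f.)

0.102 Ω

Segment 1: A = πr² = π(1.0900e-02 m)² = 3.733e-04 m²
R₁ = ρL/A = (2.64×10^-8)(731)/(3.733e-04) = 0.0517 Ω
R₂ = (1.75×10^-8)(1080)/(3.733e-04) = 0.05064 Ω
R = R₁ + R₂ = 0.102 Ω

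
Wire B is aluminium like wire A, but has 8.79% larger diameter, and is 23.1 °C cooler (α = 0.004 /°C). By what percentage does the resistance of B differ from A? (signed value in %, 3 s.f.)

R ∝ ρL/d² with ρ ∝ (1+αΔT), so R_B/R_A = (1 + 8.79/100)⁻² × (1 − 0.004×23.1)
= 0.8449 × 0.9076 = 0.7669
(R_B − R_A)/R_A = 0.7669 − 1 = -23.3%

-23.3%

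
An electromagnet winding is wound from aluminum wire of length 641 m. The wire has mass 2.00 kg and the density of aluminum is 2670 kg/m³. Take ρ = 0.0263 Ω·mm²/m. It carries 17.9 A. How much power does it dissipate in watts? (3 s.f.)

4620 W

ρ = 0.0263 Ω·mm²/m = 2.63×10^-8 Ω·m
A = m/(density·L) = 2/(2670×641) = 1.1686e-06 m²
R = ρL/A = (2.63×10^-8)(641)/(1.1686e-06) = 14.43 Ω
P = I²R = (17.9)² × 14.43 = 4620 W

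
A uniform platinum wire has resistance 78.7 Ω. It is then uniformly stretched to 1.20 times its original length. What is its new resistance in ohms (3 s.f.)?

113 Ω

Volume constant ⇒ A' = A/k with k = 1.2. R' = ρ(kL)/(A/k) = k²R.
R' = 1.44 × 78.7 = 113 Ω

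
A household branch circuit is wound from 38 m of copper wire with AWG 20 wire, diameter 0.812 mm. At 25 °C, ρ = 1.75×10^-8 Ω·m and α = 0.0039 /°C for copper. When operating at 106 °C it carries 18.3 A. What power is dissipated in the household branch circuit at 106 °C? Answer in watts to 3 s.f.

566 W

A = π(0.812/2 mm)² = π(4.0600e-04 m)² = 5.178e-07 m²
R₍25₎ = ρL/A = (1.75×10^-8)(38)/(5.178e-07) = 1.284 Ω
R₍106₎ = R₍25₎(1 + αΔT) = 1.284 × (1 + 0.0039×81) = 1.69 Ω
P = I²R = (18.3)² × 1.69 = 566 W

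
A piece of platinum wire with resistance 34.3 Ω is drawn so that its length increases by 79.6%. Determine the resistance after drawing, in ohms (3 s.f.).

k = 1 + 79.6/100 = 1.796; volume constant ⇒ A' = A/k, so R' = k²R.
R' = 3.226 × 34.3 = 111 Ω

111 Ω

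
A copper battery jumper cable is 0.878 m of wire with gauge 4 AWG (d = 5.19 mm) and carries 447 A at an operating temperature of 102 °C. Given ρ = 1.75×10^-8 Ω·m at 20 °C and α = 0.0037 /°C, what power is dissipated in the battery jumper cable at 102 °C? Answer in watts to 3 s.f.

A = π(5.19/2 mm)² = π(2.5950e-03 m)² = 2.116e-05 m²
R₍20₎ = ρL/A = (1.75×10^-8)(0.878)/(2.116e-05) = 7.263×10^-4 Ω
R₍102₎ = R₍20₎(1 + αΔT) = 7.263×10^-4 × (1 + 0.0037×82) = 9.466×10^-4 Ω
P = I²R = (447)² × 9.466×10^-4 = 189 W

189 W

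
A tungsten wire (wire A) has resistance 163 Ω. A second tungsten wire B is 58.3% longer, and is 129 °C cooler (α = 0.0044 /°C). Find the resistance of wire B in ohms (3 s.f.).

R ∝ ρL/d² with ρ ∝ (1+αΔT), so R_B/R_A = (1 + 58.3/100) × (1 − 0.0044×129)
= 1.583 × 0.4324 = 0.6845
R_B = 0.6845 × 163 = 112 Ω

112 Ω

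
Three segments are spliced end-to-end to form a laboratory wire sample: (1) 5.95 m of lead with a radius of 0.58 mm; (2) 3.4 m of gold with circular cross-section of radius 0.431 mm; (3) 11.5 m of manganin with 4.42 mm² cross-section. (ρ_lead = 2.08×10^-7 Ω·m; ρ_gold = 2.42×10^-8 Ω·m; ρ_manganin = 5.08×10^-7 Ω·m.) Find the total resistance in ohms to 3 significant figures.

2.63 Ω

Seg 1: A = πr² = π(5.8000e-04 m)² = 1.057e-06 m²
R_1 = (2.08×10^-7)(5.95)/(1.057e-06) = 1.171 Ω
Seg 2: A = πr² = π(4.3100e-04 m)² = 5.836e-07 m²
R_2 = (2.42×10^-8)(3.4)/(5.836e-07) = 0.141 Ω
Seg 3: A = 4.42 mm² = 4.420e-06 m²
R_3 = (5.08×10^-7)(11.5)/(4.420e-06) = 1.322 Ω
R_total = R_1 + R_2 + R_3 = 2.63 Ω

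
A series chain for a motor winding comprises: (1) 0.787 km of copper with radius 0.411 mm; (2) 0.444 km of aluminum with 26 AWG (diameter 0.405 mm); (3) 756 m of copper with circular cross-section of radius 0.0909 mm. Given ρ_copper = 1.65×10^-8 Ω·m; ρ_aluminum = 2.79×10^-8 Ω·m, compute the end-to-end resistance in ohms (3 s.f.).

601 Ω

Seg 1: A = πr² = π(4.1100e-04 m)² = 5.307e-07 m²
R_1 = (1.65×10^-8)(787)/(5.307e-07) = 24.47 Ω
Seg 2: A = π(0.405/2 mm)² = π(2.0250e-04 m)² = 1.288e-07 m²
R_2 = (2.79×10^-8)(444)/(1.288e-07) = 96.16 Ω
Seg 3: A = πr² = π(9.0900e-05 m)² = 2.596e-08 m²
R_3 = (1.65×10^-8)(756)/(2.596e-08) = 480.5 Ω
R_total = R_1 + R_2 + R_3 = 601 Ω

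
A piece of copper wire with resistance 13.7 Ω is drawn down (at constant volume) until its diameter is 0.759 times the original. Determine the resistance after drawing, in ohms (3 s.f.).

41.3 Ω

Volume constant ⇒ L' = L/r² with r = 0.759. R' = ρL'/A' = ρ(L/r²)/(πr²d₀²/4) = R/r⁴.
R' = 3.013 × 13.7 = 41.3 Ω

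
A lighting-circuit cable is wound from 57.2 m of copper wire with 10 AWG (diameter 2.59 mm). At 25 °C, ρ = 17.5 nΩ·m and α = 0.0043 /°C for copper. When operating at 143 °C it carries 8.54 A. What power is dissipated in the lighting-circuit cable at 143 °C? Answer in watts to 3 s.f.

ρ = 17.5 nΩ·m = 1.75×10^-8 Ω·m
A = π(2.59/2 mm)² = π(1.2950e-03 m)² = 5.269e-06 m²
R₍25₎ = ρL/A = (1.75×10^-8)(57.2)/(5.269e-06) = 0.19 Ω
R₍143₎ = R₍25₎(1 + αΔT) = 0.19 × (1 + 0.0043×118) = 0.2864 Ω
P = I²R = (8.54)² × 0.2864 = 20.9 W

20.9 W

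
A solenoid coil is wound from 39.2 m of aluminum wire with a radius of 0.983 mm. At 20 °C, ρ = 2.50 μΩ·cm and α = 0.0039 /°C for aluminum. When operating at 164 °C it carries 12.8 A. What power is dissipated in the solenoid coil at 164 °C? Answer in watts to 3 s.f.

82.6 W

ρ = 2.50 μΩ·cm = 2.50×10^-8 Ω·m
A = πr² = π(9.8300e-04 m)² = 3.036e-06 m²
R₍20₎ = ρL/A = (2.50×10^-8)(39.2)/(3.036e-06) = 0.3228 Ω
R₍164₎ = R₍20₎(1 + αΔT) = 0.3228 × (1 + 0.0039×144) = 0.5041 Ω
P = I²R = (12.8)² × 0.5041 = 82.6 W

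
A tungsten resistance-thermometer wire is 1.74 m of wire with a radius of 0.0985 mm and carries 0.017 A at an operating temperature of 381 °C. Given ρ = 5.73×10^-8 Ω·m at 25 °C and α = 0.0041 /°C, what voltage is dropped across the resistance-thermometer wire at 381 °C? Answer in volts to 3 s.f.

A = πr² = π(9.8500e-05 m)² = 3.048e-08 m²
R₍25₎ = ρL/A = (5.73×10^-8)(1.74)/(3.048e-08) = 3.271 Ω
R₍381₎ = R₍25₎(1 + αΔT) = 3.271 × (1 + 0.0041×356) = 8.045 Ω
V = IR = 0.017 × 8.045 = 0.137 V

0.137 V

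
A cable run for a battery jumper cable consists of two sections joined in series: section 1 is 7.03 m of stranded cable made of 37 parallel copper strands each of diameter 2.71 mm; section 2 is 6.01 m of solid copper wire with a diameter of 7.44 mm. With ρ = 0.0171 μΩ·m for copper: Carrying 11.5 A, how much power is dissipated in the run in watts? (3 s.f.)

0.387 W

ρ = 0.0171 μΩ·m = 1.71×10^-8 Ω·m
Section 1: A_strand = π(1.3550e-03)² = 5.768e-06 m²; R₁ = ρL/(N·A_s) = (1.71×10^-8)(7.03)/(37×5.768e-06) = 5.633×10^-4 Ω
Section 2: A = π(d/2)² = π(3.7200e-03 m)² = 4.347e-05 m²
R₂ = (1.71×10^-8)(6.01)/(4.347e-05) = 0.002364 Ω
R = R₁ + R₂ = 0.002927 Ω
P = I²R = (11.5)² × 0.002927 = 0.387 W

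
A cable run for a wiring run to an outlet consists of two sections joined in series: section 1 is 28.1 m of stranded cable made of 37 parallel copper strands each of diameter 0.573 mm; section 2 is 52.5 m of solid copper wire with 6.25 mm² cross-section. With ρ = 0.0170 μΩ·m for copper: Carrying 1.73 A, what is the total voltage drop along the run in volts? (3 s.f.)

0.334 V

ρ = 0.0170 μΩ·m = 1.70×10^-8 Ω·m
Section 1: A_strand = π(2.8650e-04)² = 2.579e-07 m²; R₁ = ρL/(N·A_s) = (1.70×10^-8)(28.1)/(37×2.579e-07) = 0.05007 Ω
Section 2: A = 6.25 mm² = 6.250e-06 m²
R₂ = (1.70×10^-8)(52.5)/(6.250e-06) = 0.1428 Ω
R = R₁ + R₂ = 0.1929 Ω
V = IR = 1.73 × 0.1929 = 0.334 V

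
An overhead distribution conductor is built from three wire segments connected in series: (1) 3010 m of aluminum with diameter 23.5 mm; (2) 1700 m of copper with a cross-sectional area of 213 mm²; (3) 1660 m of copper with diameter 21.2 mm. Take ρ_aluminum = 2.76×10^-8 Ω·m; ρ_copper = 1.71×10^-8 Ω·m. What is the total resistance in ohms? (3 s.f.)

Seg 1: A = π(d/2)² = π(1.1750e-02 m)² = 4.337e-04 m²
R_1 = (2.76×10^-8)(3010)/(4.337e-04) = 0.1915 Ω
Seg 2: A = 213 mm² = 2.130e-04 m²
R_2 = (1.71×10^-8)(1700)/(2.130e-04) = 0.1365 Ω
Seg 3: A = π(d/2)² = π(1.0600e-02 m)² = 3.530e-04 m²
R_3 = (1.71×10^-8)(1660)/(3.530e-04) = 0.08042 Ω
R_total = R_1 + R_2 + R_3 = 0.408 Ω

0.408 Ω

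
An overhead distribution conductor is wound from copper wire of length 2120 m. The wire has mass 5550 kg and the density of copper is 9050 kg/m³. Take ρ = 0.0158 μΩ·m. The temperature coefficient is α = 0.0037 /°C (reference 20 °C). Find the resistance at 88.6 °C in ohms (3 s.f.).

0.145 Ω

ρ = 0.0158 μΩ·m = 1.58×10^-8 Ω·m
A = m/(density·L) = 5550/(9050×2120) = 2.8927e-04 m²
R = ρL/A = (1.58×10^-8)(2120)/(2.8927e-04) = 0.1158 Ω
R(88.6 °C) = 0.1158 × (1 + 0.0037×68.6) = 0.145 Ω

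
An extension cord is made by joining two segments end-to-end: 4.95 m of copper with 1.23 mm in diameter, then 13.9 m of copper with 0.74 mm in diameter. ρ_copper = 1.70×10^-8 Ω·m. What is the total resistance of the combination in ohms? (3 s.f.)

Segment 1: A = π(d/2)² = π(6.1500e-04 m)² = 1.188e-06 m²
R₁ = ρL/A = (1.70×10^-8)(4.95)/(1.188e-06) = 0.07082 Ω
Segment 2: A = π(d/2)² = π(3.7000e-04 m)² = 4.301e-07 m²
R₂ = (1.70×10^-8)(13.9)/(4.301e-07) = 0.5494 Ω
R = R₁ + R₂ = 0.620 Ω

0.620 Ω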